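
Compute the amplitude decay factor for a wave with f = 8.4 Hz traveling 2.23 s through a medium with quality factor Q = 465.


pi*f*t/Q = pi*8.4*2.23/465 = 0.126556
A/A0 = exp(-0.126556) = 0.881125

0.881125


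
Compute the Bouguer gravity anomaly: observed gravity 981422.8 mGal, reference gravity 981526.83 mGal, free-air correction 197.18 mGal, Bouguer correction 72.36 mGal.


BA = g_obs - g_ref + FAC - BC
= 981422.8 - 981526.83 + 197.18 - 72.36
= 20.79 mGal

20.79


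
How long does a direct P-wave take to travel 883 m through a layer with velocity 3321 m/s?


t = x / V
= 883 / 3321
= 0.2659 s

0.2659


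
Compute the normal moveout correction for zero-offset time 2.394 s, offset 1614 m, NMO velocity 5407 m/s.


x/Vnmo = 1614/5407 = 0.298502
(x/Vnmo)^2 = 0.089103
t0^2 = 5.731236
sqrt(5.731236 + 0.089103) = 2.412538
dt = 2.412538 - 2.394 = 0.018538

0.018538


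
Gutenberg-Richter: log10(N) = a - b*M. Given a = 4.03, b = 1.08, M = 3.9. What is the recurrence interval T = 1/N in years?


log10(N) = 4.03 - 1.08*3.9 = -0.182
N = 10^-0.182 = 0.657658
T = 1/N = 1/0.657658 = 1.5205 years

1.5205


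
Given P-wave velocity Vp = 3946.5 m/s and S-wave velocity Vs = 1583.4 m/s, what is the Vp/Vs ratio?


Vp/Vs = 3946.5 / 1583.4
= 2.4924

2.4924


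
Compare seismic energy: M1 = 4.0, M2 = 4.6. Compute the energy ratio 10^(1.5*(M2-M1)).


M2 - M1 = 4.6 - 4.0 = 0.6
1.5 * 0.6 = 0.9
ratio = 10^0.9 = 7.94

7.94


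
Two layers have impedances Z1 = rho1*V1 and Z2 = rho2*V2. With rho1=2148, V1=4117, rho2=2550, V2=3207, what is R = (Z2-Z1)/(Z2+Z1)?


Z1 = 2148 * 4117 = 8843316
Z2 = 2550 * 3207 = 8177850
R = (8177850 - 8843316) / (8177850 + 8843316) = -665466 / 17021166 = -0.0391

-0.0391


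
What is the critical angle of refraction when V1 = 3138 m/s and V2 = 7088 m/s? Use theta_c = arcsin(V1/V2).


V1/V2 = 3138/7088 = 0.44272
theta_c = arcsin(0.44272) = 26.2776 degrees

26.2776


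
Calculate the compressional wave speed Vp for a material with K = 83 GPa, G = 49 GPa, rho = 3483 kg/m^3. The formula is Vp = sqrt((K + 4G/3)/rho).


First compute the effective modulus:
K + 4G/3 = 83e9 + 4*49e9/3 = 148333333333.33 Pa
Then divide by density:
148333333333.33 / 3483 = 42587807.4457 Pa/(kg/m^3)
Take the square root:
Vp = sqrt(42587807.4457) = 6525.93 m/s

6525.93


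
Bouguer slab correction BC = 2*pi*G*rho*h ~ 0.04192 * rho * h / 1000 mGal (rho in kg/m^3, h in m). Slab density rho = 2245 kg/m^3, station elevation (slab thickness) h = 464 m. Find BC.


BC = 0.04192 * rho * h / 1000
= 0.04192 * 2245 * 464 / 1000
= 43.6672 mGal

43.6672


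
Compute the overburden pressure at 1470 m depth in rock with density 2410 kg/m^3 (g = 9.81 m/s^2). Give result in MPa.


P = rho * g * z / 1e6
= 2410 * 9.81 * 1470 / 1e6
= 34753887.0 / 1e6
= 34.7539 MPa

34.7539


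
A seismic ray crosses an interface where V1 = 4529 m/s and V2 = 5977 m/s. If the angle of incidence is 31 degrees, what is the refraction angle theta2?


sin(theta1) = sin(31 deg) = 0.515038
sin(theta2) = V2/V1 * sin(theta1) = 5977/4529 * 0.515038 = 0.679705
theta2 = arcsin(0.679705) = 42.8206 degrees

42.8206


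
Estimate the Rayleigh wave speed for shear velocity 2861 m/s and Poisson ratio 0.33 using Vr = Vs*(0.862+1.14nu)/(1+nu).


Numerator factor = 0.862 + 1.14*0.33 = 1.2382
Denominator = 1 + 0.33 = 1.33
Vr = 2861 * 1.2382 / 1.33 = 2663.53 m/s

2663.53


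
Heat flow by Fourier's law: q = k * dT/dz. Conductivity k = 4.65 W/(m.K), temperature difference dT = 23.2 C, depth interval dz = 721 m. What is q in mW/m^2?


q = k * dT / dz * 1000
= 4.65 * 23.2 / 721 * 1000
= 0.149626 * 1000
= 149.6255 mW/m^2

149.6255


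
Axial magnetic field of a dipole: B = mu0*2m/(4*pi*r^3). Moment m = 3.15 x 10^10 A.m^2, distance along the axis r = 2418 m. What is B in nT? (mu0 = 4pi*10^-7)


m = 3.15 x 10^10 = 31500000000 A.m^2
2m = 63000000000 A.m^2
r^3 = 2418^3 = 14137378632
B = (4pi*10^-7) * 63000000000 / (4*pi * 14137378632) * 1e9
= 79168.13487 / 177655539405.23 * 1e9
= 445.6272 nT

445.6272


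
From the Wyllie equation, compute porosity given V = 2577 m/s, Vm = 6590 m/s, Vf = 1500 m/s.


1/V - 1/Vm = 1/2577 - 1/6590 = 0.0002363
1/Vf - 1/Vm = 1/1500 - 1/6590 = 0.00051492
phi = 0.0002363 / 0.00051492 = 0.4589

0.4589


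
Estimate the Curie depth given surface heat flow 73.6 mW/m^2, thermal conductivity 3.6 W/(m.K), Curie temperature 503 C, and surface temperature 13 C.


T_Curie - T_surf = 503 - 13 = 490 C
Convert q to W/m^2: 73.6 mW/m^2 = 0.0736 W/m^2
d = 490 * 3.6 / 0.0736 = 23967.39 m

23967.39


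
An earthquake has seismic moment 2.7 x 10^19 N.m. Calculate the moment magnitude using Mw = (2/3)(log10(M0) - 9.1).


log10(M0) = log10(2.7 x 10^19) = 19.4314
Mw = 2/3 * (19.4314 - 9.1)
= 2/3 * 10.3314
= 6.89

6.89


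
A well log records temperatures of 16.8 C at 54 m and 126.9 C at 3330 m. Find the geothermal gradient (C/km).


dT = 126.9 - 16.8 = 110.1 C
dz = 3330 - 54 = 3276 m
gradient = dT/dz * 1000 = 110.1/3276 * 1000 = 33.6081 C/km

33.6081


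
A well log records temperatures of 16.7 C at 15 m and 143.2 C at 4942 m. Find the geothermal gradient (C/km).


dT = 143.2 - 16.7 = 126.5 C
dz = 4942 - 15 = 4927 m
gradient = dT/dz * 1000 = 126.5/4927 * 1000 = 25.6749 C/km

25.6749


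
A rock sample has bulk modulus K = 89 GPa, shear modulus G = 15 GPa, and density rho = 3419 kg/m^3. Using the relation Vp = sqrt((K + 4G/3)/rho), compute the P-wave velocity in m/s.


First compute the effective modulus:
K + 4G/3 = 89e9 + 4*15e9/3 = 109000000000.0 Pa
Then divide by density:
109000000000.0 / 3419 = 31880666.8617 Pa/(kg/m^3)
Take the square root:
Vp = sqrt(31880666.8617) = 5646.3 m/s

5646.3


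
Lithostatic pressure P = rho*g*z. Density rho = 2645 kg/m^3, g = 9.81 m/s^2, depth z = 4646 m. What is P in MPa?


P = rho * g * z / 1e6
= 2645 * 9.81 * 4646 / 1e6
= 120551852.7 / 1e6
= 120.5519 MPa

120.5519


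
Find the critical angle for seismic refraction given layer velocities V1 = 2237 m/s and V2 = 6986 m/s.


V1/V2 = 2237/6986 = 0.320212
theta_c = arcsin(0.320212) = 18.6757 degrees

18.6757


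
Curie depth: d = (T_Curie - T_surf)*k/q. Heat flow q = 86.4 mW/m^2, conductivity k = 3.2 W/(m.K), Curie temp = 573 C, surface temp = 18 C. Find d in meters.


T_Curie - T_surf = 573 - 18 = 555 C
Convert q to W/m^2: 86.4 mW/m^2 = 0.0864 W/m^2
d = 555 * 3.2 / 0.0864 = 20555.56 m

20555.56


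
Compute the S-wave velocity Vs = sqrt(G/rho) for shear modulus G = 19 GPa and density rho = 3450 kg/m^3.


Convert G to Pa: G = 19e9 Pa
Compute G/rho = 19e9 / 3450 = 5507246.3768
Vs = sqrt(5507246.3768) = 2346.75 m/s

2346.75


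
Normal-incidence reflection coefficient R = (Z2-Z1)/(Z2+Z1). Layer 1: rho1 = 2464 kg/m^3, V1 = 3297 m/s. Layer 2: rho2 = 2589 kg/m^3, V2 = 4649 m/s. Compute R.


Z1 = 2464 * 3297 = 8123808
Z2 = 2589 * 4649 = 12036261
R = (12036261 - 8123808) / (12036261 + 8123808) = 3912453 / 20160069 = 0.1941

0.1941


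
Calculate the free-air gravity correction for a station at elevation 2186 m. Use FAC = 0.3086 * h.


FAC = 0.3086 * h
= 0.3086 * 2186
= 674.5996 mGal

674.5996


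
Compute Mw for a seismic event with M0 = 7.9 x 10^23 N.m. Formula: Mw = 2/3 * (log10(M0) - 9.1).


log10(M0) = log10(7.9 x 10^23) = 23.8976
Mw = 2/3 * (23.8976 - 9.1)
= 2/3 * 14.7976
= 9.87

9.87


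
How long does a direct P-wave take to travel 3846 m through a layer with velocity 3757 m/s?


t = x / V
= 3846 / 3757
= 1.0237 s

1.0237


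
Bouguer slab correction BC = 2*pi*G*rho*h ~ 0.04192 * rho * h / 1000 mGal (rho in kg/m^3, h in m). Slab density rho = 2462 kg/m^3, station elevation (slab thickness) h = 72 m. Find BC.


BC = 0.04192 * rho * h / 1000
= 0.04192 * 2462 * 72 / 1000
= 7.4309 mGal

7.4309


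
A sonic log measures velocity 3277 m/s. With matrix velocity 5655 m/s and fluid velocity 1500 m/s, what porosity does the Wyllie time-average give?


1/V - 1/Vm = 1/3277 - 1/5655 = 0.00012832
1/Vf - 1/Vm = 1/1500 - 1/5655 = 0.00048983
phi = 0.00012832 / 0.00048983 = 0.262

0.262


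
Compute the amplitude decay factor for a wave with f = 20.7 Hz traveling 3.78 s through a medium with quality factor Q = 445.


pi*f*t/Q = pi*20.7*3.78/445 = 0.552398
A/A0 = exp(-0.552398) = 0.575568

0.575568


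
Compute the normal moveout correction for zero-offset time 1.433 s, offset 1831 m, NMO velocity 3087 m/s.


x/Vnmo = 1831/3087 = 0.593132
(x/Vnmo)^2 = 0.351806
t0^2 = 2.053489
sqrt(2.053489 + 0.351806) = 1.550901
dt = 1.550901 - 1.433 = 0.117901

0.117901


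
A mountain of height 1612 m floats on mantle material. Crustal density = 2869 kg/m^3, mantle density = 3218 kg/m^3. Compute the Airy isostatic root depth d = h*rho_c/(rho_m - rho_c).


rho_m - rho_c = 3218 - 2869 = 349
d = 1612 * 2869 / 349
= 4624828 / 349
= 13251.66 m

13251.66


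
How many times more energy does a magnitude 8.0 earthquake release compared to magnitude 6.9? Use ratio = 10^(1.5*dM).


M2 - M1 = 8.0 - 6.9 = 1.1
1.5 * 1.1 = 1.65
ratio = 10^1.65 = 44.67

44.67


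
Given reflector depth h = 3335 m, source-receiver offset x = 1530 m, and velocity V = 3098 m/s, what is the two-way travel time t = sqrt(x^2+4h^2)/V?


x^2 + 4h^2 = 1530^2 + 4*3335^2 = 2340900 + 44488900 = 46829800
sqrt(46829800) = 6843.2302
t = 6843.2302 / 3098 = 2.2089 s

2.2089


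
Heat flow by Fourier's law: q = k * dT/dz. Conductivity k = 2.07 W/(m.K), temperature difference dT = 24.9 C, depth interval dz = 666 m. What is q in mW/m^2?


q = k * dT / dz * 1000
= 2.07 * 24.9 / 666 * 1000
= 0.077392 * 1000
= 77.3919 mW/m^2

77.3919


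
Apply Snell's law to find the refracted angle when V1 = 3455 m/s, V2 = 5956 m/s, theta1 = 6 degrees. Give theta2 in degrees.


sin(theta1) = sin(6 deg) = 0.104528
sin(theta2) = V2/V1 * sin(theta1) = 5956/3455 * 0.104528 = 0.180194
theta2 = arcsin(0.180194) = 10.3811 degrees

10.3811


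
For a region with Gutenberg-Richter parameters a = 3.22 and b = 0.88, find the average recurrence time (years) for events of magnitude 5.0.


log10(N) = 3.22 - 0.88*5.0 = -1.18
N = 10^-1.18 = 0.066069
T = 1/N = 1/0.066069 = 15.1356 years

15.1356


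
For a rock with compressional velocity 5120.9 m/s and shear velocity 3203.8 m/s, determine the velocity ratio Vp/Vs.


Vp/Vs = 5120.9 / 3203.8
= 1.5984

1.5984


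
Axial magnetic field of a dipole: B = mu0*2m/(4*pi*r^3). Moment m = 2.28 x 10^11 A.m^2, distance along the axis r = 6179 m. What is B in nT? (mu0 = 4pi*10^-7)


m = 2.28 x 10^11 = 228000000000 A.m^2
2m = 456000000000 A.m^2
r^3 = 6179^3 = 235914473339
B = (4pi*10^-7) * 456000000000 / (4*pi * 235914473339) * 1e9
= 573026.500015 / 2964588705269.23 * 1e9
= 193.2904 nT

193.2904


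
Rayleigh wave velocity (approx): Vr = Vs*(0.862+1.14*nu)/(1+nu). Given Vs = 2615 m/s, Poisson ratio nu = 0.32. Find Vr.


Numerator factor = 0.862 + 1.14*0.32 = 1.2268
Denominator = 1 + 0.32 = 1.32
Vr = 2615 * 1.2268 / 1.32 = 2430.37 m/s

2430.37


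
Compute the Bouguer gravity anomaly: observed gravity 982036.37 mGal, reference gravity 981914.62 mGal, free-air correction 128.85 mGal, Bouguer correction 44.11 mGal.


BA = g_obs - g_ref + FAC - BC
= 982036.37 - 981914.62 + 128.85 - 44.11
= 206.49 mGal

206.49


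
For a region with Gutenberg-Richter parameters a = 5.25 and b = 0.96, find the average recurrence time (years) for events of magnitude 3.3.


log10(N) = 5.25 - 0.96*3.3 = 2.082
N = 10^2.082 = 120.781384
T = 1/N = 1/120.781384 = 0.0083 years

0.0083


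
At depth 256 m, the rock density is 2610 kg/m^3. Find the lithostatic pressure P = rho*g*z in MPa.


P = rho * g * z / 1e6
= 2610 * 9.81 * 256 / 1e6
= 6554649.6 / 1e6
= 6.5546 MPa

6.5546


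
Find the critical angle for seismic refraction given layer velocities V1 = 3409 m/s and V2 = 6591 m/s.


V1/V2 = 3409/6591 = 0.51722
theta_c = arcsin(0.51722) = 31.146 degrees

31.146


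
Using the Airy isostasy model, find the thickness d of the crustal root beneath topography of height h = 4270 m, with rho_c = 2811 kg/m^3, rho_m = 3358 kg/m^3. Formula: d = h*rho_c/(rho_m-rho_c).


rho_m - rho_c = 3358 - 2811 = 547
d = 4270 * 2811 / 547
= 12002970 / 547
= 21943.27 m

21943.27


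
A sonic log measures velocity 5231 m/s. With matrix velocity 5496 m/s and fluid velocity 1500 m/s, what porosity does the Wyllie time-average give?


1/V - 1/Vm = 1/5231 - 1/5496 = 9.22e-06
1/Vf - 1/Vm = 1/1500 - 1/5496 = 0.00048472
phi = 9.22e-06 / 0.00048472 = 0.019

0.019


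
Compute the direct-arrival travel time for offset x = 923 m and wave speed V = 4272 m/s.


t = x / V
= 923 / 4272
= 0.2161 s

0.2161


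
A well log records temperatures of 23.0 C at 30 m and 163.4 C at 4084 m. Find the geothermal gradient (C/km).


dT = 163.4 - 23.0 = 140.4 C
dz = 4084 - 30 = 4054 m
gradient = dT/dz * 1000 = 140.4/4054 * 1000 = 34.6325 C/km

34.6325


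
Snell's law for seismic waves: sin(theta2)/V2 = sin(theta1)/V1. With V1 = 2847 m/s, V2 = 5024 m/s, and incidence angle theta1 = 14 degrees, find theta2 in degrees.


sin(theta1) = sin(14 deg) = 0.241922
sin(theta2) = V2/V1 * sin(theta1) = 5024/2847 * 0.241922 = 0.426911
theta2 = arcsin(0.426911) = 25.2717 degrees

25.2717


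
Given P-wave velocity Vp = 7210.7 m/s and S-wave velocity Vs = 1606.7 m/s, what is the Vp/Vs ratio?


Vp/Vs = 7210.7 / 1606.7
= 4.4879

4.4879


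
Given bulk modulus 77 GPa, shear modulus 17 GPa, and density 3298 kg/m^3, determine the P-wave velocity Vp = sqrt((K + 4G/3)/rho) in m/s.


First compute the effective modulus:
K + 4G/3 = 77e9 + 4*17e9/3 = 99666666666.67 Pa
Then divide by density:
99666666666.67 / 3298 = 30220335.5569 Pa/(kg/m^3)
Take the square root:
Vp = sqrt(30220335.5569) = 5497.3 m/s

5497.3


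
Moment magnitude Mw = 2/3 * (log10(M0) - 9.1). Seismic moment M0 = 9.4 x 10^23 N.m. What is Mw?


log10(M0) = log10(9.4 x 10^23) = 23.9731
Mw = 2/3 * (23.9731 - 9.1)
= 2/3 * 14.8731
= 9.92

9.92


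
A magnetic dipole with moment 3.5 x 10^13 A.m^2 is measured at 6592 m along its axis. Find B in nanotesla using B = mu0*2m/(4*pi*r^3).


m = 3.5 x 10^13 = 35000000000000 A.m^2
2m = 70000000000000 A.m^2
r^3 = 6592^3 = 286451826688
B = (4pi*10^-7) * 70000000000000 / (4*pi * 286451826688) * 1e9
= 87964594.300514 / 3599659817321.59 * 1e9
= 24436.9187 nT

24436.9187


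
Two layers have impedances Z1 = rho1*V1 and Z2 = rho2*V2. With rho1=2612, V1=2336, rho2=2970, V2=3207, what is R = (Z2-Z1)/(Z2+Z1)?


Z1 = 2612 * 2336 = 6101632
Z2 = 2970 * 3207 = 9524790
R = (9524790 - 6101632) / (9524790 + 6101632) = 3423158 / 15626422 = 0.2191

0.2191


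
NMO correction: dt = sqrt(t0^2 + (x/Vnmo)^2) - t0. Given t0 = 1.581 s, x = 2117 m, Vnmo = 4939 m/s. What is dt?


x/Vnmo = 2117/4939 = 0.428629
(x/Vnmo)^2 = 0.183723
t0^2 = 2.499561
sqrt(2.499561 + 0.183723) = 1.638073
dt = 1.638073 - 1.581 = 0.057073

0.057073


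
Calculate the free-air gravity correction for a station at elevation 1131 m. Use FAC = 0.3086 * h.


FAC = 0.3086 * h
= 0.3086 * 1131
= 349.0266 mGal

349.0266


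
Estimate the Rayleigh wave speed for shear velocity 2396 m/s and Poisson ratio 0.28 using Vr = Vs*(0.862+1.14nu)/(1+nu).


Numerator factor = 0.862 + 1.14*0.28 = 1.1812
Denominator = 1 + 0.28 = 1.28
Vr = 2396 * 1.1812 / 1.28 = 2211.06 m/s

2211.06


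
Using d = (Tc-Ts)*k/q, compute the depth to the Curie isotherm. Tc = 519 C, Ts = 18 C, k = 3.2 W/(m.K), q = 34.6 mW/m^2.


T_Curie - T_surf = 519 - 18 = 501 C
Convert q to W/m^2: 34.6 mW/m^2 = 0.0346 W/m^2
d = 501 * 3.2 / 0.0346 = 46335.26 m

46335.26


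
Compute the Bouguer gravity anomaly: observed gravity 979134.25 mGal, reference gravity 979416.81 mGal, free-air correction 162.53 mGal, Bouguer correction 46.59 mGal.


BA = g_obs - g_ref + FAC - BC
= 979134.25 - 979416.81 + 162.53 - 46.59
= -166.62 mGal

-166.62


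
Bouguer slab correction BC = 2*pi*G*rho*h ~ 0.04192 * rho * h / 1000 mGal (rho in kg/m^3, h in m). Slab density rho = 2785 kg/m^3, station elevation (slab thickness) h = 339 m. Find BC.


BC = 0.04192 * rho * h / 1000
= 0.04192 * 2785 * 339 / 1000
= 39.5773 mGal

39.5773


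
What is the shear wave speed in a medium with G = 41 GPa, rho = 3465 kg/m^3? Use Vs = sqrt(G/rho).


Convert G to Pa: G = 41e9 Pa
Compute G/rho = 41e9 / 3465 = 11832611.8326
Vs = sqrt(11832611.8326) = 3439.86 m/s

3439.86


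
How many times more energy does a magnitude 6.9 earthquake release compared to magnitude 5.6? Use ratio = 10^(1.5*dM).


M2 - M1 = 6.9 - 5.6 = 1.3
1.5 * 1.3 = 1.95
ratio = 10^1.95 = 89.13

89.13


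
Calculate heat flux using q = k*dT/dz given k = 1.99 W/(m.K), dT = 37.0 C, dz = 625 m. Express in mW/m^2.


q = k * dT / dz * 1000
= 1.99 * 37.0 / 625 * 1000
= 0.117808 * 1000
= 117.808 mW/m^2

117.808


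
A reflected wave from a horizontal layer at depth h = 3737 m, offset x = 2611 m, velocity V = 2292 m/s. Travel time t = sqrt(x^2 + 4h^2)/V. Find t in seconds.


x^2 + 4h^2 = 2611^2 + 4*3737^2 = 6817321 + 55860676 = 62677997
sqrt(62677997) = 7916.9437
t = 7916.9437 / 2292 = 3.4542 s

3.4542


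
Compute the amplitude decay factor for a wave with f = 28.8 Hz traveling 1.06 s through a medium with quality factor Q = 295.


pi*f*t/Q = pi*28.8*1.06/295 = 0.325107
A/A0 = exp(-0.325107) = 0.72245

0.72245


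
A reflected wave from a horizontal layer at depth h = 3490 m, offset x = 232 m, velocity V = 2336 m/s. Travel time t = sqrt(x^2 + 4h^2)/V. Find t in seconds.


x^2 + 4h^2 = 232^2 + 4*3490^2 = 53824 + 48720400 = 48774224
sqrt(48774224) = 6983.8545
t = 6983.8545 / 2336 = 2.9897 s

2.9897


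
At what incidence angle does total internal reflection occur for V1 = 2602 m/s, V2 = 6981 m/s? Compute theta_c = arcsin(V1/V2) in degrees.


V1/V2 = 2602/6981 = 0.372726
theta_c = arcsin(0.372726) = 21.8838 degrees

21.8838


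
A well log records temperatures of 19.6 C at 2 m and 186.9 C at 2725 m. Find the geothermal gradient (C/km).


dT = 186.9 - 19.6 = 167.3 C
dz = 2725 - 2 = 2723 m
gradient = dT/dz * 1000 = 167.3/2723 * 1000 = 61.4396 C/km

61.4396


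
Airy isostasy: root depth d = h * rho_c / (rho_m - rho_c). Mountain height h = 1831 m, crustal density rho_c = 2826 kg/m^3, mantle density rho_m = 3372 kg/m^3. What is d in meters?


rho_m - rho_c = 3372 - 2826 = 546
d = 1831 * 2826 / 546
= 5174406 / 546
= 9476.93 m

9476.93


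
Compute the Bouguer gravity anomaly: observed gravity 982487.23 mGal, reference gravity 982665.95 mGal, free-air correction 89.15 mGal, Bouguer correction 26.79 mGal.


BA = g_obs - g_ref + FAC - BC
= 982487.23 - 982665.95 + 89.15 - 26.79
= -116.36 mGal

-116.36


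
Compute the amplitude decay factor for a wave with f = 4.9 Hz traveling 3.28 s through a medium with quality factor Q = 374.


pi*f*t/Q = pi*4.9*3.28/374 = 0.135004
A/A0 = exp(-0.135004) = 0.873712

0.873712


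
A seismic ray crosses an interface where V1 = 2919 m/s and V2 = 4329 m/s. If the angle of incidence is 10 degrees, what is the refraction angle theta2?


sin(theta1) = sin(10 deg) = 0.173648
sin(theta2) = V2/V1 * sin(theta1) = 4329/2919 * 0.173648 = 0.257528
theta2 = arcsin(0.257528) = 14.9234 degrees

14.9234


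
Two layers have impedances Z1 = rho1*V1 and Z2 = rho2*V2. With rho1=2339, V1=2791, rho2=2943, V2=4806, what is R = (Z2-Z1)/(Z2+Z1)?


Z1 = 2339 * 2791 = 6528149
Z2 = 2943 * 4806 = 14144058
R = (14144058 - 6528149) / (14144058 + 6528149) = 7615909 / 20672207 = 0.3684

0.3684


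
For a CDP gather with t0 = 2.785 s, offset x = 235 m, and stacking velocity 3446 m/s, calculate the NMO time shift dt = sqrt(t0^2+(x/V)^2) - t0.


x/Vnmo = 235/3446 = 0.068195
(x/Vnmo)^2 = 0.004651
t0^2 = 7.756225
sqrt(7.756225 + 0.004651) = 2.785835
dt = 2.785835 - 2.785 = 0.000835

8.350000e-04


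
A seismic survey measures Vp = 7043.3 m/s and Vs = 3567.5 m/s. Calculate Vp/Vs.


Vp/Vs = 7043.3 / 3567.5
= 1.9743

1.9743


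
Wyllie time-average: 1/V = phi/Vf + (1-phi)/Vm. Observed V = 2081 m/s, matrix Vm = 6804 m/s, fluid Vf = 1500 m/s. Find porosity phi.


1/V - 1/Vm = 1/2081 - 1/6804 = 0.00033357
1/Vf - 1/Vm = 1/1500 - 1/6804 = 0.00051969
phi = 0.00033357 / 0.00051969 = 0.6419

0.6419


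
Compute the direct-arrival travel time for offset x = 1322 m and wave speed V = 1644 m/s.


t = x / V
= 1322 / 1644
= 0.8041 s

0.8041


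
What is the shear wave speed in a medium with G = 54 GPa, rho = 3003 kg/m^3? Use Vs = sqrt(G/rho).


Convert G to Pa: G = 54e9 Pa
Compute G/rho = 54e9 / 3003 = 17982017.982
Vs = sqrt(17982017.982) = 4240.52 m/s

4240.52


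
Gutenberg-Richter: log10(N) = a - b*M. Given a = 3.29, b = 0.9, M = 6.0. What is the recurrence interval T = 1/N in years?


log10(N) = 3.29 - 0.9*6.0 = -2.11
N = 10^-2.11 = 0.007762
T = 1/N = 1/0.007762 = 128.825 years

128.825


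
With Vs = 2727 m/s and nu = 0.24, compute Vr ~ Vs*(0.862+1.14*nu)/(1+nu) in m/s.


Numerator factor = 0.862 + 1.14*0.24 = 1.1356
Denominator = 1 + 0.24 = 1.24
Vr = 2727 * 1.1356 / 1.24 = 2497.4 m/s

2497.4


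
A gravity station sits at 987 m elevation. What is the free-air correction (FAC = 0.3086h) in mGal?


FAC = 0.3086 * h
= 0.3086 * 987
= 304.5882 mGal

304.5882


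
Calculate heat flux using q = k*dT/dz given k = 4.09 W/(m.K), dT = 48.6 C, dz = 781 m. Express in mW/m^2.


q = k * dT / dz * 1000
= 4.09 * 48.6 / 781 * 1000
= 0.254512 * 1000
= 254.5122 mW/m^2

254.5122


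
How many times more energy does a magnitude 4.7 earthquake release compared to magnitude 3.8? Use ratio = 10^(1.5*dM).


M2 - M1 = 4.7 - 3.8 = 0.9
1.5 * 0.9 = 1.35
ratio = 10^1.35 = 22.39

22.39


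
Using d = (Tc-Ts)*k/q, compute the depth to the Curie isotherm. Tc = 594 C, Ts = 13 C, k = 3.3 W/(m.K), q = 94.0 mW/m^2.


T_Curie - T_surf = 594 - 13 = 581 C
Convert q to W/m^2: 94.0 mW/m^2 = 0.094 W/m^2
d = 581 * 3.3 / 0.094 = 20396.81 m

20396.81


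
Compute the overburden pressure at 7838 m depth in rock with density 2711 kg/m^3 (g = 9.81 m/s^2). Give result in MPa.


P = rho * g * z / 1e6
= 2711 * 9.81 * 7838 / 1e6
= 208450904.58 / 1e6
= 208.4509 MPa

208.4509


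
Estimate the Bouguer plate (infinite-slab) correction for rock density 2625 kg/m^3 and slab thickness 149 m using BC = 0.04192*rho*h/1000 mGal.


BC = 0.04192 * rho * h / 1000
= 0.04192 * 2625 * 149 / 1000
= 16.396 mGal

16.396


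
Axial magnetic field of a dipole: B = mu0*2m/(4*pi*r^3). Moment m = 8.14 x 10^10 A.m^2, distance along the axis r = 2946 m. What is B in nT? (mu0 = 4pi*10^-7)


m = 8.14 x 10^10 = 81400000000 A.m^2
2m = 162800000000 A.m^2
r^3 = 2946^3 = 25568086536
B = (4pi*10^-7) * 162800000000 / (4*pi * 25568086536) * 1e9
= 204580.513602 / 321298051311.38 * 1e9
= 636.7313 nT

636.7313


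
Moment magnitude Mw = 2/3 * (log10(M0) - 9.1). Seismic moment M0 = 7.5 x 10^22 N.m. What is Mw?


log10(M0) = log10(7.5 x 10^22) = 22.8751
Mw = 2/3 * (22.8751 - 9.1)
= 2/3 * 13.7751
= 9.18

9.18


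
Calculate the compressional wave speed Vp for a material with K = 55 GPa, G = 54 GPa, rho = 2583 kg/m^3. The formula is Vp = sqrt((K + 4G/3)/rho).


First compute the effective modulus:
K + 4G/3 = 55e9 + 4*54e9/3 = 127000000000.0 Pa
Then divide by density:
127000000000.0 / 2583 = 49167634.5335 Pa/(kg/m^3)
Take the square root:
Vp = sqrt(49167634.5335) = 7011.96 m/s

7011.96


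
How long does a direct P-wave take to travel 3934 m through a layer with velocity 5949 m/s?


t = x / V
= 3934 / 5949
= 0.6613 s

0.6613


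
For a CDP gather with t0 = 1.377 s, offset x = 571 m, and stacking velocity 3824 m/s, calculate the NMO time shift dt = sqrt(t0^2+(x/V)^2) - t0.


x/Vnmo = 571/3824 = 0.14932
(x/Vnmo)^2 = 0.022296
t0^2 = 1.896129
sqrt(1.896129 + 0.022296) = 1.385072
dt = 1.385072 - 1.377 = 0.008072

0.008072


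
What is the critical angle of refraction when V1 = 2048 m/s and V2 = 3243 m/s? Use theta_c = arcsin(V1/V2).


V1/V2 = 2048/3243 = 0.631514
theta_c = arcsin(0.631514) = 39.1619 degrees

39.1619


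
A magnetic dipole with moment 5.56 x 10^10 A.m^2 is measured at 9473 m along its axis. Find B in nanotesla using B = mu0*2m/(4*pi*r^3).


m = 5.56 x 10^10 = 55600000000 A.m^2
2m = 111200000000 A.m^2
r^3 = 9473^3 = 850085506817
B = (4pi*10^-7) * 111200000000 / (4*pi * 850085506817) * 1e9
= 139738.041232 / 10682489532557.77 * 1e9
= 13.081 nT

13.081


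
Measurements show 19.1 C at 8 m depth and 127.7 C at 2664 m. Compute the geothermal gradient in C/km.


dT = 127.7 - 19.1 = 108.6 C
dz = 2664 - 8 = 2656 m
gradient = dT/dz * 1000 = 108.6/2656 * 1000 = 40.8886 C/km

40.8886


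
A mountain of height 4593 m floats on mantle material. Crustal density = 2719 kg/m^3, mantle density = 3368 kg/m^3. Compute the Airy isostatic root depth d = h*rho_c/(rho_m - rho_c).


rho_m - rho_c = 3368 - 2719 = 649
d = 4593 * 2719 / 649
= 12488367 / 649
= 19242.48 m

19242.48


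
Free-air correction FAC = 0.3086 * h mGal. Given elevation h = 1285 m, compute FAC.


FAC = 0.3086 * h
= 0.3086 * 1285
= 396.551 mGal

396.551


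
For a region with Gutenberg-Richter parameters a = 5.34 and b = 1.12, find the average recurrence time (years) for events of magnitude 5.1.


log10(N) = 5.34 - 1.12*5.1 = -0.372
N = 10^-0.372 = 0.42462
T = 1/N = 1/0.42462 = 2.355 years

2.355


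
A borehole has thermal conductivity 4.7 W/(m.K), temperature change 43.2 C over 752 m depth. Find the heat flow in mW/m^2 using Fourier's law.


q = k * dT / dz * 1000
= 4.7 * 43.2 / 752 * 1000
= 0.27 * 1000
= 270.0 mW/m^2

270.0


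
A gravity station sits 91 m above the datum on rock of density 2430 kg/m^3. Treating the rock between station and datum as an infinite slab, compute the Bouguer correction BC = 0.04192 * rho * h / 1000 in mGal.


BC = 0.04192 * rho * h / 1000
= 0.04192 * 2430 * 91 / 1000
= 9.2698 mGal

9.2698


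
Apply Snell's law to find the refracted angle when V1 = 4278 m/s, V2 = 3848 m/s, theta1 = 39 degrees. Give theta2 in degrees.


sin(theta1) = sin(39 deg) = 0.62932
sin(theta2) = V2/V1 * sin(theta1) = 3848/4278 * 0.62932 = 0.566065
theta2 = arcsin(0.566065) = 34.4763 degrees

34.4763


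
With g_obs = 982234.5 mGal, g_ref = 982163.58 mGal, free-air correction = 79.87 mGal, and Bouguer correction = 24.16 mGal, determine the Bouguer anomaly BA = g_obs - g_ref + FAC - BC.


BA = g_obs - g_ref + FAC - BC
= 982234.5 - 982163.58 + 79.87 - 24.16
= 126.63 mGal

126.63


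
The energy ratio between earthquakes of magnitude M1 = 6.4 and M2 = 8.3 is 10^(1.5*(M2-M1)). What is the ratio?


M2 - M1 = 8.3 - 6.4 = 1.9
1.5 * 1.9 = 2.85
ratio = 10^2.85 = 707.95

707.95


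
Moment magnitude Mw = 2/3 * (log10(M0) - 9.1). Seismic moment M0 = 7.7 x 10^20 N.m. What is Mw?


log10(M0) = log10(7.7 x 10^20) = 20.8865
Mw = 2/3 * (20.8865 - 9.1)
= 2/3 * 11.7865
= 7.86

7.86


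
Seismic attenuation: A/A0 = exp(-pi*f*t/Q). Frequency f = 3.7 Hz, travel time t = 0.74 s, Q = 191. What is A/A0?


pi*f*t/Q = pi*3.7*0.74/191 = 0.045035
A/A0 = exp(-0.045035) = 0.955964

0.955964


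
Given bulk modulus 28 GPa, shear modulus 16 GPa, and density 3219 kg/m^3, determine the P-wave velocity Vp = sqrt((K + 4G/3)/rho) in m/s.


First compute the effective modulus:
K + 4G/3 = 28e9 + 4*16e9/3 = 49333333333.33 Pa
Then divide by density:
49333333333.33 / 3219 = 15325670.4981 Pa/(kg/m^3)
Take the square root:
Vp = sqrt(15325670.4981) = 3914.8 m/s

3914.8


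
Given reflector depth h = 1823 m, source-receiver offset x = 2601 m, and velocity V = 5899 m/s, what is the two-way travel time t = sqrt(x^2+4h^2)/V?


x^2 + 4h^2 = 2601^2 + 4*1823^2 = 6765201 + 13293316 = 20058517
sqrt(20058517) = 4478.6736
t = 4478.6736 / 5899 = 0.7592 s

0.7592


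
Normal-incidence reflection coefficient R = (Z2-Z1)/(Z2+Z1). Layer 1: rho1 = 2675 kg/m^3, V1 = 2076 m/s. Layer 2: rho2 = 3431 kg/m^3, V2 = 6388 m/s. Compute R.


Z1 = 2675 * 2076 = 5553300
Z2 = 3431 * 6388 = 21917228
R = (21917228 - 5553300) / (21917228 + 5553300) = 16363928 / 27470528 = 0.5957

0.5957


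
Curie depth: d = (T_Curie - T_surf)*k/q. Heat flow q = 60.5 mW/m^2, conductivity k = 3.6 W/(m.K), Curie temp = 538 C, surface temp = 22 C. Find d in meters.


T_Curie - T_surf = 538 - 22 = 516 C
Convert q to W/m^2: 60.5 mW/m^2 = 0.0605 W/m^2
d = 516 * 3.6 / 0.0605 = 30704.13 m

30704.13


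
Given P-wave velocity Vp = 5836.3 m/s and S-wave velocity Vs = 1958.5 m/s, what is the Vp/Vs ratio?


Vp/Vs = 5836.3 / 1958.5
= 2.98

2.98


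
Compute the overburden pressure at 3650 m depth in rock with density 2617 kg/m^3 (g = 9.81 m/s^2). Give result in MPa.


P = rho * g * z / 1e6
= 2617 * 9.81 * 3650 / 1e6
= 93705610.5 / 1e6
= 93.7056 MPa

93.7056


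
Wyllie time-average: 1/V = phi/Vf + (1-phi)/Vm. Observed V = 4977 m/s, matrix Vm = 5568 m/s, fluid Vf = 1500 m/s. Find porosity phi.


1/V - 1/Vm = 1/4977 - 1/5568 = 2.133e-05
1/Vf - 1/Vm = 1/1500 - 1/5568 = 0.00048707
phi = 2.133e-05 / 0.00048707 = 0.0438

0.0438


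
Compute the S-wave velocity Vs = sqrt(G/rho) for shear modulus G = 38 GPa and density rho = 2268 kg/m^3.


Convert G to Pa: G = 38e9 Pa
Compute G/rho = 38e9 / 2268 = 16754850.0882
Vs = sqrt(16754850.0882) = 4093.27 m/s

4093.27


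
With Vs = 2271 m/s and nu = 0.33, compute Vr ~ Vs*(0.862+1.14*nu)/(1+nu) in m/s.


Numerator factor = 0.862 + 1.14*0.33 = 1.2382
Denominator = 1 + 0.33 = 1.33
Vr = 2271 * 1.2382 / 1.33 = 2114.25 m/s

2114.25


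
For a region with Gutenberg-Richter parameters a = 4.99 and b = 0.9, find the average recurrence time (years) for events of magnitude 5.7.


log10(N) = 4.99 - 0.9*5.7 = -0.14
N = 10^-0.14 = 0.724436
T = 1/N = 1/0.724436 = 1.3804 years

1.3804


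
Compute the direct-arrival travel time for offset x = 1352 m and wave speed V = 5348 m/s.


t = x / V
= 1352 / 5348
= 0.2528 s

0.2528


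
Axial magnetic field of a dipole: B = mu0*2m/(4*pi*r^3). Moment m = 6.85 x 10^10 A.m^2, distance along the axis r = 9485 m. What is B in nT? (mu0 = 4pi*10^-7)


m = 6.85 x 10^10 = 68500000000 A.m^2
2m = 137000000000 A.m^2
r^3 = 9485^3 = 853320159125
B = (4pi*10^-7) * 137000000000 / (4*pi * 853320159125) * 1e9
= 172159.277417 / 10723137372268.69 * 1e9
= 16.0549 nT

16.0549


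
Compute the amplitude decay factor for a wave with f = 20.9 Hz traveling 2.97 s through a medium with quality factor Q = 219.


pi*f*t/Q = pi*20.9*2.97/219 = 0.890448
A/A0 = exp(-0.890448) = 0.410472

0.410472


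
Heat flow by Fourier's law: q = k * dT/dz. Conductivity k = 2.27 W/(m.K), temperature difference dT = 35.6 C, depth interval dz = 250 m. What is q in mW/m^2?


q = k * dT / dz * 1000
= 2.27 * 35.6 / 250 * 1000
= 0.323248 * 1000
= 323.248 mW/m^2

323.248


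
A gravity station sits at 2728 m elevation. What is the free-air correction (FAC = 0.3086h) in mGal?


FAC = 0.3086 * h
= 0.3086 * 2728
= 841.8608 mGal

841.8608


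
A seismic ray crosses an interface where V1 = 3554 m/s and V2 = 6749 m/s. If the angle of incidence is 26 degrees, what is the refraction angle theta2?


sin(theta1) = sin(26 deg) = 0.438371
sin(theta2) = V2/V1 * sin(theta1) = 6749/3554 * 0.438371 = 0.832461
theta2 = arcsin(0.832461) = 56.3524 degrees

56.3524


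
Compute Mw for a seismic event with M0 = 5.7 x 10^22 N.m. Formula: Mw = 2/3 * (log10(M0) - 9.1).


log10(M0) = log10(5.7 x 10^22) = 22.7559
Mw = 2/3 * (22.7559 - 9.1)
= 2/3 * 13.6559
= 9.1

9.1


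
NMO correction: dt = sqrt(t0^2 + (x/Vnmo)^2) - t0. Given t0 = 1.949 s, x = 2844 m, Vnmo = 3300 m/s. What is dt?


x/Vnmo = 2844/3300 = 0.861818
(x/Vnmo)^2 = 0.742731
t0^2 = 3.798601
sqrt(3.798601 + 0.742731) = 2.13104
dt = 2.13104 - 1.949 = 0.18204

0.18204


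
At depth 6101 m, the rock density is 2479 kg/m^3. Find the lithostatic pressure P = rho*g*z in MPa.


P = rho * g * z / 1e6
= 2479 * 9.81 * 6101 / 1e6
= 148370157.99 / 1e6
= 148.3702 MPa

148.3702


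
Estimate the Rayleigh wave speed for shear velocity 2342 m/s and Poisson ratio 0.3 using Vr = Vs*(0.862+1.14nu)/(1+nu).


Numerator factor = 0.862 + 1.14*0.3 = 1.204
Denominator = 1 + 0.3 = 1.3
Vr = 2342 * 1.204 / 1.3 = 2169.05 m/s

2169.05


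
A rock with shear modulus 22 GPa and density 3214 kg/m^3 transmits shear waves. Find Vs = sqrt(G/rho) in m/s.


Convert G to Pa: G = 22e9 Pa
Compute G/rho = 22e9 / 3214 = 6845052.8936
Vs = sqrt(6845052.8936) = 2616.31 m/s

2616.31


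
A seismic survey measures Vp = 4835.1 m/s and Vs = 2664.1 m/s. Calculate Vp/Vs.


Vp/Vs = 4835.1 / 2664.1
= 1.8149

1.8149


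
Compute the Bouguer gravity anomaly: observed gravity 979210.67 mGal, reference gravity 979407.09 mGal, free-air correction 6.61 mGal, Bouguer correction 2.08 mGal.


BA = g_obs - g_ref + FAC - BC
= 979210.67 - 979407.09 + 6.61 - 2.08
= -191.89 mGal

-191.89


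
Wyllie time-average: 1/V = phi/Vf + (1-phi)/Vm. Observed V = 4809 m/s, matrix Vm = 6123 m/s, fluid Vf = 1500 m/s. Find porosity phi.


1/V - 1/Vm = 1/4809 - 1/6123 = 4.462e-05
1/Vf - 1/Vm = 1/1500 - 1/6123 = 0.00050335
phi = 4.462e-05 / 0.00050335 = 0.0887

0.0887


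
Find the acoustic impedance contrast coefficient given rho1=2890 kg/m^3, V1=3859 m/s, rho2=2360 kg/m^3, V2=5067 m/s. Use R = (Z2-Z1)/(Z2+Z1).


Z1 = 2890 * 3859 = 11152510
Z2 = 2360 * 5067 = 11958120
R = (11958120 - 11152510) / (11958120 + 11152510) = 805610 / 23110630 = 0.0349

0.0349


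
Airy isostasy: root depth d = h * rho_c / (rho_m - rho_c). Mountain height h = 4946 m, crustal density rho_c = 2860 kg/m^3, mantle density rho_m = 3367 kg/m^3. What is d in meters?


rho_m - rho_c = 3367 - 2860 = 507
d = 4946 * 2860 / 507
= 14145560 / 507
= 27900.51 m

27900.51


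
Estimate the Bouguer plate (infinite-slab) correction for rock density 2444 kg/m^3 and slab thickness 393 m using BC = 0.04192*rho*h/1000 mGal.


BC = 0.04192 * rho * h / 1000
= 0.04192 * 2444 * 393 / 1000
= 40.2638 mGal

40.2638


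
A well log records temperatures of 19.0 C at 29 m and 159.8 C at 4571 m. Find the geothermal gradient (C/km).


dT = 159.8 - 19.0 = 140.8 C
dz = 4571 - 29 = 4542 m
gradient = dT/dz * 1000 = 140.8/4542 * 1000 = 30.9996 C/km

30.9996


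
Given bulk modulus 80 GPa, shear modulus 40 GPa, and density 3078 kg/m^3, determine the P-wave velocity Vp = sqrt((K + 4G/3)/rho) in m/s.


First compute the effective modulus:
K + 4G/3 = 80e9 + 4*40e9/3 = 133333333333.33 Pa
Then divide by density:
133333333333.33 / 3078 = 43318171.9731 Pa/(kg/m^3)
Take the square root:
Vp = sqrt(43318171.9731) = 6581.65 m/s

6581.65


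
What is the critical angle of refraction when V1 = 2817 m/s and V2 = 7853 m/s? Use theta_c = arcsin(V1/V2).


V1/V2 = 2817/7853 = 0.358716
theta_c = arcsin(0.358716) = 21.0214 degrees

21.0214


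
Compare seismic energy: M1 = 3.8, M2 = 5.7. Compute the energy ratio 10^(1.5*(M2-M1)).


M2 - M1 = 5.7 - 3.8 = 1.9
1.5 * 1.9 = 2.85
ratio = 10^2.85 = 707.95

707.95


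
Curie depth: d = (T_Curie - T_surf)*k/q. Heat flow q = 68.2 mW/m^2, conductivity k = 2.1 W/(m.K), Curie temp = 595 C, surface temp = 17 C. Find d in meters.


T_Curie - T_surf = 595 - 17 = 578 C
Convert q to W/m^2: 68.2 mW/m^2 = 0.0682 W/m^2
d = 578 * 2.1 / 0.0682 = 17797.65 m

17797.65


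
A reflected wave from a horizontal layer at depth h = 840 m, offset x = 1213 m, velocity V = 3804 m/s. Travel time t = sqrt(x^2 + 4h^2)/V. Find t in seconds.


x^2 + 4h^2 = 1213^2 + 4*840^2 = 1471369 + 2822400 = 4293769
sqrt(4293769) = 2072.1412
t = 2072.1412 / 3804 = 0.5447 s

0.5447


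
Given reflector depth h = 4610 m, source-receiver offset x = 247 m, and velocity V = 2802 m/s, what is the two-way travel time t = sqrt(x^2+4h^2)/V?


x^2 + 4h^2 = 247^2 + 4*4610^2 = 61009 + 85008400 = 85069409
sqrt(85069409) = 9223.3079
t = 9223.3079 / 2802 = 3.2917 s

3.2917


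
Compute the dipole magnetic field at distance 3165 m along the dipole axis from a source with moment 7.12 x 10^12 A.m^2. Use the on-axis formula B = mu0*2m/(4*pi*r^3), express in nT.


m = 7.12 x 10^12 = 7120000000000 A.m^2
2m = 14240000000000 A.m^2
r^3 = 3165^3 = 31704517125
B = (4pi*10^-7) * 14240000000000 / (4*pi * 31704517125) * 1e9
= 17894511.754847 / 398410712342.05 * 1e9
= 44914.7355 nT

44914.7355


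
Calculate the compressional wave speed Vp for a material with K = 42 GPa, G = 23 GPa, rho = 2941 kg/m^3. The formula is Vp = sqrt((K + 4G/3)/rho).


First compute the effective modulus:
K + 4G/3 = 42e9 + 4*23e9/3 = 72666666666.67 Pa
Then divide by density:
72666666666.67 / 2941 = 24708149.1556 Pa/(kg/m^3)
Take the square root:
Vp = sqrt(24708149.1556) = 4970.73 m/s

4970.73


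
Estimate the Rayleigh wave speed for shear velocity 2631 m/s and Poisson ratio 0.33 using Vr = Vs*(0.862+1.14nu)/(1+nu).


Numerator factor = 0.862 + 1.14*0.33 = 1.2382
Denominator = 1 + 0.33 = 1.33
Vr = 2631 * 1.2382 / 1.33 = 2449.4 m/s

2449.4


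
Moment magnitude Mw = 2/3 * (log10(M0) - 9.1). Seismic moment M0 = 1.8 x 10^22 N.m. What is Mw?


log10(M0) = log10(1.8 x 10^22) = 22.2553
Mw = 2/3 * (22.2553 - 9.1)
= 2/3 * 13.1553
= 8.77

8.77


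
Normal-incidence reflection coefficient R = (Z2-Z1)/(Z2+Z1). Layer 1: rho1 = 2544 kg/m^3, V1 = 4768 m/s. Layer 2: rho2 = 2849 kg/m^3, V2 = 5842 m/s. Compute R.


Z1 = 2544 * 4768 = 12129792
Z2 = 2849 * 5842 = 16643858
R = (16643858 - 12129792) / (16643858 + 12129792) = 4514066 / 28773650 = 0.1569

0.1569


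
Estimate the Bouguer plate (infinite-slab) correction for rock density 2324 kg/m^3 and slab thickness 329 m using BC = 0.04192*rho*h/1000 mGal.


BC = 0.04192 * rho * h / 1000
= 0.04192 * 2324 * 329 / 1000
= 32.0519 mGal

32.0519


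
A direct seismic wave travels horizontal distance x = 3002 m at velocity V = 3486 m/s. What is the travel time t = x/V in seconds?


t = x / V
= 3002 / 3486
= 0.8612 s

0.8612


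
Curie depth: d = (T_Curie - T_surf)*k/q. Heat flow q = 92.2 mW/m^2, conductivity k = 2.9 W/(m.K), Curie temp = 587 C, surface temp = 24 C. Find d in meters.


T_Curie - T_surf = 587 - 24 = 563 C
Convert q to W/m^2: 92.2 mW/m^2 = 0.0922 W/m^2
d = 563 * 2.9 / 0.0922 = 17708.24 m

17708.24


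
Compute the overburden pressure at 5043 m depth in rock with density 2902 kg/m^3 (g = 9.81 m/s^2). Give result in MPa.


P = rho * g * z / 1e6
= 2902 * 9.81 * 5043 / 1e6
= 143567250.66 / 1e6
= 143.5673 MPa

143.5673


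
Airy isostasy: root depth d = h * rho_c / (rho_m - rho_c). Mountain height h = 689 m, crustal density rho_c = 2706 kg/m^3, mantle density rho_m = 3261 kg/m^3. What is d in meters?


rho_m - rho_c = 3261 - 2706 = 555
d = 689 * 2706 / 555
= 1864434 / 555
= 3359.34 m

3359.34


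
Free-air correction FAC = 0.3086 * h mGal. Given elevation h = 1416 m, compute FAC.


FAC = 0.3086 * h
= 0.3086 * 1416
= 436.9776 mGal

436.9776


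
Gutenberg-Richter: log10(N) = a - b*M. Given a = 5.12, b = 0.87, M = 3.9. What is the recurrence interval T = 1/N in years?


log10(N) = 5.12 - 0.87*3.9 = 1.727
N = 10^1.727 = 53.33349
T = 1/N = 1/53.33349 = 0.0187 years

0.0187


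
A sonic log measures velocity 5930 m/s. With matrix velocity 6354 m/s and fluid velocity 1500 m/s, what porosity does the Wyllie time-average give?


1/V - 1/Vm = 1/5930 - 1/6354 = 1.125e-05
1/Vf - 1/Vm = 1/1500 - 1/6354 = 0.00050929
phi = 1.125e-05 / 0.00050929 = 0.0221

0.0221


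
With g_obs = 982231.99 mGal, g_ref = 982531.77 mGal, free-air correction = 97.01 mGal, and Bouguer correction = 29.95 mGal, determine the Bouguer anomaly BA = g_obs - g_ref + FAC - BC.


BA = g_obs - g_ref + FAC - BC
= 982231.99 - 982531.77 + 97.01 - 29.95
= -232.72 mGal

-232.72


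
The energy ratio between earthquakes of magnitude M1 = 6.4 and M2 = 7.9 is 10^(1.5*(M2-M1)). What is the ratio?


M2 - M1 = 7.9 - 6.4 = 1.5
1.5 * 1.5 = 2.25
ratio = 10^2.25 = 177.83

177.83


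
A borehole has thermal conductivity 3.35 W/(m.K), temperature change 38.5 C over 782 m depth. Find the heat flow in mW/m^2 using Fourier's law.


q = k * dT / dz * 1000
= 3.35 * 38.5 / 782 * 1000
= 0.16493 * 1000
= 164.9297 mW/m^2

164.9297
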